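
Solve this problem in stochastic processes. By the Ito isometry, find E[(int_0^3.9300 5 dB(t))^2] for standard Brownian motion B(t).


By Ito isometry: E[(int f dB)^2] = int f^2 dt
= 5^2 * 3.9300
= 25 * 3.9300 = 98.2500

98.2500


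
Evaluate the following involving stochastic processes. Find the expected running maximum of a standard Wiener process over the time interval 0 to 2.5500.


E(max B(s)) = sqrt(2t/pi)
= sqrt(2*2.5500/pi)
= sqrt(1.6234)
= 1.2741

1.2741


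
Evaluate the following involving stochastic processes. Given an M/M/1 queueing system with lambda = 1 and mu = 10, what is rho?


rho = lambda/mu
= 1/10
= 0.1000

0.1000


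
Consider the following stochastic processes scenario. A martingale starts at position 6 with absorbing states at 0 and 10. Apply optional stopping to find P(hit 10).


By optional stopping theorem: E(M at tau) = M(0) = 6
P(hit 10)*10 + P(hit 0)*0 = 6
P(hit 10) = (6 - 0)/(10 - 0) = 3/5 = 0.6000

0.6000


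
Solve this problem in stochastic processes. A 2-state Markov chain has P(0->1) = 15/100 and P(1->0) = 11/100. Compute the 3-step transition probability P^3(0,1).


Computing P^3 by matrix multiplication.
P = [[0.8500, 0.1500], [0.1100, 0.8900]]
After raising P to the power 3:
P^3(0,1) = 0.3431

0.3431


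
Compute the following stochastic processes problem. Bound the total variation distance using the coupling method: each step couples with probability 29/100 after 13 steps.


TV distance bound <= (1-delta)^n
= (1 - 0.2900)^13
= 0.7100^13
= 0.0117

0.0117


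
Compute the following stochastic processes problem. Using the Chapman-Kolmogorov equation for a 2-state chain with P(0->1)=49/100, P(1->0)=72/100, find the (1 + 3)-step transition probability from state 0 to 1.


P^4 = P^1 * P^3
Computing via matrix multiplication of the transition matrix.
Entry (0,1) of P^4 = 0.4042

0.4042


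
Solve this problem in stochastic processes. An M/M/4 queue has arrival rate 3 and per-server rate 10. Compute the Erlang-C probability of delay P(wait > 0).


a = lambda/mu = 0.3000
rho = a/c = 0.0750
Erlang-C formula applied:
C(c,a) = 2.7030e-04

2.7030e-04


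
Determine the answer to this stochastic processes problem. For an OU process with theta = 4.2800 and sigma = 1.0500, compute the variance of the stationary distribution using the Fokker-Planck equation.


Stationary variance = sigma^2 / (2*theta)
= 1.0500^2 / (2*4.2800)
= 1.1025 / 8.5600
= 0.1288

0.1288


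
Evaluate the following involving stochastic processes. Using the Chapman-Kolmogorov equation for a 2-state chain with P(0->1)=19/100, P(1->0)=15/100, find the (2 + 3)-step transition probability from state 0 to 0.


P^5 = P^2 * P^3
Computing via matrix multiplication of the transition matrix.
Entry (0,0) of P^5 = 0.5112

0.5112


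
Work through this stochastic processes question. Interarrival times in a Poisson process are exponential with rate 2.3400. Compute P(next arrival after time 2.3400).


P(X > t) = exp(-lambda * t)
= exp(-2.3400 * 2.3400)
= exp(-5.4756) = 0.0042

0.0042


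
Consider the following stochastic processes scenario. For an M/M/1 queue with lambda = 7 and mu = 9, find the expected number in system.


rho = 7/9 = 0.7778
L = rho/(1-rho)
= 0.7778/0.2222
= 3.5000

3.5000


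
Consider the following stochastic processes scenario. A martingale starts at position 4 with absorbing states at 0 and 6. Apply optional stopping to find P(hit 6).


By optional stopping theorem: E(M at tau) = M(0) = 4
P(hit 6)*6 + P(hit 0)*0 = 4
P(hit 6) = (4 - 0)/(6 - 0) = 2/3 = 0.6667

0.6667


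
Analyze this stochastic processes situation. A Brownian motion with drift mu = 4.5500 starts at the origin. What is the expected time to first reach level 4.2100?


Expected first passage time = a/mu
= 4.2100/4.5500
= 0.9253

0.9253


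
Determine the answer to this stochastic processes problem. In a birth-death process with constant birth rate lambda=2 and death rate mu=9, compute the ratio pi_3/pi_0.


For birth-death process, pi_n/pi_0 = (lambda/mu)^n
= (2/9)^3
= 0.0110

0.0110


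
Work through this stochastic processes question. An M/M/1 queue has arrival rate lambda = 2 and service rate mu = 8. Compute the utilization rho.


rho = lambda/mu
= 2/8
= 0.2500

0.2500


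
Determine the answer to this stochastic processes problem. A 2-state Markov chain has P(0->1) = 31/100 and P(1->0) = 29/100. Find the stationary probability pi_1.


Stationary distribution: pi_0 = p10/(p01+p10), pi_1 = p01/(p01+p10)
p01 = 0.3100, p10 = 0.2900
pi_1 = 0.5167

0.5167


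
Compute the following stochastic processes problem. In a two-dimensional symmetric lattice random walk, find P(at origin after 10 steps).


P = C(10,5)^2 / 4^10
= 252^2 / 1048576
= 63504 / 1048576
= 0.0606

0.0606


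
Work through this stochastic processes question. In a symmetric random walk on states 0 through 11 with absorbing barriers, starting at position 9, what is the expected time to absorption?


For symmetric RW on 0,...,N with absorbing barriers, E(i) = i*(N-i)
E(9) = 9 * 2 = 18

18


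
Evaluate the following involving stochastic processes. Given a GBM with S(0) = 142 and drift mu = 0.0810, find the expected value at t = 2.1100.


E[S(t)] = S(0) * exp(mu * t)
= 142 * exp(0.0810 * 2.1100)
= 142 * 1.1864
= 168.4665

168.4665


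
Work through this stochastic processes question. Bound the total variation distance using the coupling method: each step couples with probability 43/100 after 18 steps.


TV distance bound <= (1-delta)^n
= (1 - 0.4300)^18
= 0.5700^18
= 4.0341e-05

4.0341e-05


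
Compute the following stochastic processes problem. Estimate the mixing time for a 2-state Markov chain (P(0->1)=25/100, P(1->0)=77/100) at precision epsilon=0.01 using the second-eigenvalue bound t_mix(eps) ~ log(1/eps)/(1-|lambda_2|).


lambda_2 = |1 - p01 - p10| = |1 - 0.2500 - 0.7700| = 0.0200
t_mix ~ log(1/eps)/(1 - |lambda_2|)
= log(100)/(1 - 0.0200) = 4.6052/0.9800
= 4.6992

4.6992


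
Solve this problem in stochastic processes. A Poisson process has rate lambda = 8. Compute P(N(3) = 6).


P(N(t)=k) = (lambda*t)^k * exp(-lambda*t) / k!
lambda*t = 24
= 24^6 * exp(-24) / 6!
= 191102976 * 3.7751e-11 / 720
= 1.0020e-05

1.0020e-05


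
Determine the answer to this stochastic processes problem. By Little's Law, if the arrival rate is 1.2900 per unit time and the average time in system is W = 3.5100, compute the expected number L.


Little's Law: L = lambda * W
= 1.2900 * 3.5100
= 4.5279

4.5279


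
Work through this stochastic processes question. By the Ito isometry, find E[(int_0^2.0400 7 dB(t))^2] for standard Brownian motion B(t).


By Ito isometry: E[(int f dB)^2] = int f^2 dt
= 7^2 * 2.0400
= 49 * 2.0400 = 99.9600

99.9600


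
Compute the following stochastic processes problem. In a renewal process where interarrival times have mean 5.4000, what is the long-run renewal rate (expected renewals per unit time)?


Long-run renewal rate = 1/E(X)
= 1/5.4000
= 0.1852

0.1852


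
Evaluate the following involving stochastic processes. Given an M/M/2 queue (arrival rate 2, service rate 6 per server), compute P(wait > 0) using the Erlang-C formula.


a = lambda/mu = 0.3333
rho = a/c = 0.1667
Erlang-C formula applied:
C(c,a) = 0.0476

0.0476


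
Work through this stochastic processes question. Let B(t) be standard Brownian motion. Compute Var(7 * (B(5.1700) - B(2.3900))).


Var(alpha*(B(t)-B(s))) = alpha^2 * (t-s)
= 7^2 * (5.1700 - 2.3900)
= 49 * 2.7800
= 136.2200

136.2200


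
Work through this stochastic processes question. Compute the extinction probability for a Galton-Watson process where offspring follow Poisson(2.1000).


Since mu = 2.1000 > 1, extinction prob q < 1.
Solve s = exp(mu*(s-1)) iteratively.
q = 0.1779

0.1779


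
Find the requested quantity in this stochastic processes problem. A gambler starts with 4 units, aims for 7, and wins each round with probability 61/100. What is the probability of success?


Gambler's ruin formula:
r = q/p = 0.3900/0.6100 = 0.6393
P(win) = (1 - r^i)/(1 - r^N)
= (1 - 0.6393^4)/(1 - 0.6393^7)
= 0.8709

0.8709


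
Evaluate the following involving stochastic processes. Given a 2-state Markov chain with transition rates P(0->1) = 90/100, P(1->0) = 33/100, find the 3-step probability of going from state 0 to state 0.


Computing P^3 by matrix multiplication.
P = [[0.1000, 0.9000], [0.3300, 0.6700]]
After raising P to the power 3:
P^3(0,0) = 0.2594

0.2594


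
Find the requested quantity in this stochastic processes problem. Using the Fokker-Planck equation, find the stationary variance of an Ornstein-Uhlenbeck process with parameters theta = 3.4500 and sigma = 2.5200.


Stationary variance = sigma^2 / (2*theta)
= 2.5200^2 / (2*3.4500)
= 6.3504 / 6.9000
= 0.9203

0.9203


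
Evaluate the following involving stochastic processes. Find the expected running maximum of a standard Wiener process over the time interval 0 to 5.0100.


E(max B(s)) = sqrt(2t/pi)
= sqrt(2*5.0100/pi)
= sqrt(3.1895)
= 1.7859

1.7859


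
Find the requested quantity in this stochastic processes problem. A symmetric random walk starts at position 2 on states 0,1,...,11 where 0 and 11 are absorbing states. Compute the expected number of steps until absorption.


For symmetric RW on 0,...,N with absorbing barriers, E(i) = i*(N-i)
E(2) = 2 * 9 = 18

18


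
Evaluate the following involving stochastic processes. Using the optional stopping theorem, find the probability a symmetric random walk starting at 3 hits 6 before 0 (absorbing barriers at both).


By optional stopping theorem: E(M at tau) = M(0) = 3
P(hit 6)*6 + P(hit 0)*0 = 3
P(hit 6) = (3 - 0)/(6 - 0) = 1/2 = 0.5000

0.5000


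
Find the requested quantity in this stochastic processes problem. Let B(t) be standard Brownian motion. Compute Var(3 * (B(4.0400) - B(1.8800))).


Var(alpha*(B(t)-B(s))) = alpha^2 * (t-s)
= 3^2 * (4.0400 - 1.8800)
= 9 * 2.1600
= 19.4400

19.4400


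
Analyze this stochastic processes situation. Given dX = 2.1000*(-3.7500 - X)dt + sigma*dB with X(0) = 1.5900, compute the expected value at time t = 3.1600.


E[X(t)] = mu + (X(0) - mu)*exp(-theta*t)
= -3.7500 + (1.5900 - -3.7500)*exp(-2.1000*3.1600)
= -3.7500 + 5.3400 * 0.0013
= -3.7430

-3.7430


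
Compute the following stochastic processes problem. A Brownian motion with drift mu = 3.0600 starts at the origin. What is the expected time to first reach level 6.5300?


Expected first passage time = a/mu
= 6.5300/3.0600
= 2.1340

2.1340


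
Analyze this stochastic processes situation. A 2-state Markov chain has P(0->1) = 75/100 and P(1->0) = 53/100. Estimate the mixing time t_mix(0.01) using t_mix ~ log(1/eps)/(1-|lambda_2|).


lambda_2 = |1 - p01 - p10| = |1 - 0.7500 - 0.5300| = 0.2800
t_mix ~ log(1/eps)/(1 - |lambda_2|)
= log(100)/(1 - 0.2800) = 4.6052/0.7200
= 6.3961

6.3961


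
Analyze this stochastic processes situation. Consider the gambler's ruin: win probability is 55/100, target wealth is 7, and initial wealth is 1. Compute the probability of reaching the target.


Gambler's ruin formula:
r = q/p = 0.4500/0.5500 = 0.8182
P(win) = (1 - r^i)/(1 - r^N)
= (1 - 0.8182^1)/(1 - 0.8182^7)
= 0.2410

0.2410


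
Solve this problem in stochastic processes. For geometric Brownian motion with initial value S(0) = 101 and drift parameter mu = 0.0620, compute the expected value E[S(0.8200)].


E[S(t)] = S(0) * exp(mu * t)
= 101 * exp(0.0620 * 0.8200)
= 101 * 1.0522
= 106.2676

106.2676


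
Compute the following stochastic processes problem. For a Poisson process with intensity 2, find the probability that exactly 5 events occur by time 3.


P(N(t)=k) = (lambda*t)^k * exp(-lambda*t) / k!
lambda*t = 6
= 6^5 * exp(-6) / 5!
= 7776 * 0.0025 / 120
= 0.1606

0.1606


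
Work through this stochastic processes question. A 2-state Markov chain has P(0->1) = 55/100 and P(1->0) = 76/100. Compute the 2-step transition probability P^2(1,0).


Computing P^2 by matrix multiplication.
P = [[0.4500, 0.5500], [0.7600, 0.2400]]
After raising P to the power 2:
P^2(1,0) = 0.5244

0.5244


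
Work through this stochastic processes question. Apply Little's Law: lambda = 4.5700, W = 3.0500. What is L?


Little's Law: L = lambda * W
= 4.5700 * 3.0500
= 13.9385

13.9385


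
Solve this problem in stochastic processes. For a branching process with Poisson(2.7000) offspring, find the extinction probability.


Since mu = 2.7000 > 1, extinction prob q < 1.
Solve s = exp(mu*(s-1)) iteratively.
q = 0.0844

0.0844


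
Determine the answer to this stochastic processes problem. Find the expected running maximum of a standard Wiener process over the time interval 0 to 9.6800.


E(max B(s)) = sqrt(2t/pi)
= sqrt(2*9.6800/pi)
= sqrt(6.1625)
= 2.4824

2.4824


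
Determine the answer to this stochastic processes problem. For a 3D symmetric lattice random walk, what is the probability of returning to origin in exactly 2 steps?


P(return in 2 steps) = P(reverse first step) = 1/(2d)
= 1/6
= 0.1667

0.1667


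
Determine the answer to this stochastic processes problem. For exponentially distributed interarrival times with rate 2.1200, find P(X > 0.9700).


P(X > t) = exp(-lambda * t)
= exp(-2.1200 * 0.9700)
= exp(-2.0564) = 0.1279

0.1279


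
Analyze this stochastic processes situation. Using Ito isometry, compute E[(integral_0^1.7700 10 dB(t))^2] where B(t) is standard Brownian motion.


By Ito isometry: E[(int f dB)^2] = int f^2 dt
= 10^2 * 1.7700
= 100 * 1.7700 = 177.0000

177.0000


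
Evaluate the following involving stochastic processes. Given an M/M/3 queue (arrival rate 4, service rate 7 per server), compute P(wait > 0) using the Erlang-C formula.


a = lambda/mu = 0.5714
rho = a/c = 0.1905
Erlang-C formula applied:
C(c,a) = 0.0217

0.0217


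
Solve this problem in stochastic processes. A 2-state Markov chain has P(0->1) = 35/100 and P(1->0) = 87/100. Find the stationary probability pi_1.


Stationary distribution: pi_0 = p10/(p01+p10), pi_1 = p01/(p01+p10)
p01 = 0.3500, p10 = 0.8700
pi_1 = 0.2869

0.2869


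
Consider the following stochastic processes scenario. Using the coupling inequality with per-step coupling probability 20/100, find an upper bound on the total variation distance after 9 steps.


TV distance bound <= (1-delta)^n
= (1 - 0.2000)^9
= 0.8000^9
= 0.1342

0.1342


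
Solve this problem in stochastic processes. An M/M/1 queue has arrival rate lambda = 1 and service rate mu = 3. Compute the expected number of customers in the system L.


rho = 1/3 = 0.3333
L = rho/(1-rho)
= 0.3333/0.6667
= 0.5000

0.5000


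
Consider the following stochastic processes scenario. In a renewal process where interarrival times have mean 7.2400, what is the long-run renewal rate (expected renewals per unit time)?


Long-run renewal rate = 1/E(X)
= 1/7.2400
= 0.1381

0.1381


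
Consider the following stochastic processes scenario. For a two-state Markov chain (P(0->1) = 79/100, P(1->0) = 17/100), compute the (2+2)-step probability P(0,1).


P^4 = P^2 * P^2
Computing via matrix multiplication of the transition matrix.
Entry (0,1) of P^4 = 0.8229

0.8229


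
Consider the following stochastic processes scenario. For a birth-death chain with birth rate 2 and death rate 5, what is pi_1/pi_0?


For birth-death process, pi_n/pi_0 = (lambda/mu)^n
= (2/5)^1
= 0.4000

0.4000


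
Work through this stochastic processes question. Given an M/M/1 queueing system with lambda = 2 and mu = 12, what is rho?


rho = lambda/mu
= 2/12
= 0.1667

0.1667


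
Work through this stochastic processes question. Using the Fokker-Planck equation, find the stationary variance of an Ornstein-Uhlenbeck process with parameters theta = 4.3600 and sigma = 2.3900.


Stationary variance = sigma^2 / (2*theta)
= 2.3900^2 / (2*4.3600)
= 5.7121 / 8.7200
= 0.6551

0.6551


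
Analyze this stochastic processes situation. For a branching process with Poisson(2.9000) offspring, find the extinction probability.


Since mu = 2.9000 > 1, extinction prob q < 1.
Solve s = exp(mu*(s-1)) iteratively.
q = 0.0668

0.0668


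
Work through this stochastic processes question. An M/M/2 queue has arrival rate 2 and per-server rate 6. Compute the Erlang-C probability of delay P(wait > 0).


a = lambda/mu = 0.3333
rho = a/c = 0.1667
Erlang-C formula applied:
C(c,a) = 0.0476

0.0476


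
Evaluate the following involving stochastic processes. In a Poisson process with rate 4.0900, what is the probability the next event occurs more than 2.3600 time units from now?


P(X > t) = exp(-lambda * t)
= exp(-4.0900 * 2.3600)
= exp(-9.6524) = 6.4271e-05

6.4271e-05


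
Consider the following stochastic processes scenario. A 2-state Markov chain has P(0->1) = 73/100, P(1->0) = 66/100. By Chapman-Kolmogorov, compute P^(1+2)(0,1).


P^3 = P^1 * P^2
Computing via matrix multiplication of the transition matrix.
Entry (0,1) of P^3 = 0.5563

0.5563


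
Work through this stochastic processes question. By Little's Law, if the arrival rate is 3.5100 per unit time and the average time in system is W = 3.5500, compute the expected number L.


Little's Law: L = lambda * W
= 3.5100 * 3.5500
= 12.4605

12.4605


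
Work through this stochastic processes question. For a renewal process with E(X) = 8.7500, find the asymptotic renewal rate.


Long-run renewal rate = 1/E(X)
= 1/8.7500
= 0.1143

0.1143


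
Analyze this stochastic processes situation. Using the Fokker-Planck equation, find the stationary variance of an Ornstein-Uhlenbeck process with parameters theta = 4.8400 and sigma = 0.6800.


Stationary variance = sigma^2 / (2*theta)
= 0.6800^2 / (2*4.8400)
= 0.4624 / 9.6800
= 0.0478

0.0478


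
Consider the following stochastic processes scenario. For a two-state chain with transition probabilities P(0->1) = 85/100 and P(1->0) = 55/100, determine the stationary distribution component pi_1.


Stationary distribution: pi_0 = p10/(p01+p10), pi_1 = p01/(p01+p10)
p01 = 0.8500, p10 = 0.5500
pi_1 = 0.6071

0.6071


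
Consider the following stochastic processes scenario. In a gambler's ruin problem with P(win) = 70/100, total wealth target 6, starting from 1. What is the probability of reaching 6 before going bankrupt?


Gambler's ruin formula:
r = q/p = 0.3000/0.7000 = 0.4286
P(win) = (1 - r^i)/(1 - r^N)
= (1 - 0.4286^1)/(1 - 0.4286^6)
= 0.5750

0.5750


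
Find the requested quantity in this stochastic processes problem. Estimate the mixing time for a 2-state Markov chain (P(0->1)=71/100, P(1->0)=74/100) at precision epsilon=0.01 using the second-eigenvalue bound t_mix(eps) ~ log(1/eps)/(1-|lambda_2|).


lambda_2 = |1 - p01 - p10| = |1 - 0.7100 - 0.7400| = 0.4500
t_mix ~ log(1/eps)/(1 - |lambda_2|)
= log(100)/(1 - 0.4500) = 4.6052/0.5500
= 8.3730

8.3730


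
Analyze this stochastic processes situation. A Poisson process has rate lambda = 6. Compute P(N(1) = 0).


P(N(t)=k) = (lambda*t)^k * exp(-lambda*t) / k!
lambda*t = 6
= 6^0 * exp(-6) / 0!
= 1 * 0.0025 / 1
= 0.0025

0.0025


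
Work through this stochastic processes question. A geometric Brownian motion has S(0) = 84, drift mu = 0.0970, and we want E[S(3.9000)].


E[S(t)] = S(0) * exp(mu * t)
= 84 * exp(0.0970 * 3.9000)
= 84 * 1.4598
= 122.6233

122.6233


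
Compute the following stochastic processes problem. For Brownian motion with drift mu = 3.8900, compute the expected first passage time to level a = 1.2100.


Expected first passage time = a/mu
= 1.2100/3.8900
= 0.3111

0.3111


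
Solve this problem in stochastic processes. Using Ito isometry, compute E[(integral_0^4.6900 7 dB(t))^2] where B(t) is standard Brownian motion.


By Ito isometry: E[(int f dB)^2] = int f^2 dt
= 7^2 * 4.6900
= 49 * 4.6900 = 229.8100

229.8100


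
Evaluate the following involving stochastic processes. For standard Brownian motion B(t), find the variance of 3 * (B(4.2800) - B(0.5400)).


Var(alpha*(B(t)-B(s))) = alpha^2 * (t-s)
= 3^2 * (4.2800 - 0.5400)
= 9 * 3.7400
= 33.6600

33.6600


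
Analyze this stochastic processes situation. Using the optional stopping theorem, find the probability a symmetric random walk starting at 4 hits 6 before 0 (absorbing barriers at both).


By optional stopping theorem: E(M at tau) = M(0) = 4
P(hit 6)*6 + P(hit 0)*0 = 4
P(hit 6) = (4 - 0)/(6 - 0) = 2/3 = 0.6667

0.6667


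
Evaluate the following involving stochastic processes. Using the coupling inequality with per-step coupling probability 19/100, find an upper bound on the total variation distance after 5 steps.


TV distance bound <= (1-delta)^n
= (1 - 0.1900)^5
= 0.8100^5
= 0.3487

0.3487


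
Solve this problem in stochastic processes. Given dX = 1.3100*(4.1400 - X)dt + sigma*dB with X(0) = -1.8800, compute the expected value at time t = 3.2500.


E[X(t)] = mu + (X(0) - mu)*exp(-theta*t)
= 4.1400 + (-1.8800 - 4.1400)*exp(-1.3100*3.2500)
= 4.1400 + -6.0200 * 0.0142
= 4.0548

4.0548


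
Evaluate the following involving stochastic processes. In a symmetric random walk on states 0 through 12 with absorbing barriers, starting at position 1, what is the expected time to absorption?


For symmetric RW on 0,...,N with absorbing barriers, E(i) = i*(N-i)
E(1) = 1 * 11 = 11

11


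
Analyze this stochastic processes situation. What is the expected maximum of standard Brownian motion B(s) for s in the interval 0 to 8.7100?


E(max B(s)) = sqrt(2t/pi)
= sqrt(2*8.7100/pi)
= sqrt(5.5450)
= 2.3548

2.3548


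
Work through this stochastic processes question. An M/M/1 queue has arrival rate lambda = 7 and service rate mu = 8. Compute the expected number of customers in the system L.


rho = 7/8 = 0.8750
L = rho/(1-rho)
= 0.8750/0.1250
= 7.0000

7.0000


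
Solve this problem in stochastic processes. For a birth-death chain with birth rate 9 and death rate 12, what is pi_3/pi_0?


For birth-death process, pi_n/pi_0 = (lambda/mu)^n
= (9/12)^3
= 0.4219

0.4219


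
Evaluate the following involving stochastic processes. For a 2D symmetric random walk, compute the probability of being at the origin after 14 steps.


P = C(14,7)^2 / 4^14
= 3432^2 / 268435456
= 11778624 / 268435456
= 0.0439

0.0439


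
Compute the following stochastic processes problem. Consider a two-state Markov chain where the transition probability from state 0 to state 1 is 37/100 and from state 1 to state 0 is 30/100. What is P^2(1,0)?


Computing P^2 by matrix multiplication.
P = [[0.6300, 0.3700], [0.3000, 0.7000]]
After raising P to the power 2:
P^2(1,0) = 0.3990

0.3990


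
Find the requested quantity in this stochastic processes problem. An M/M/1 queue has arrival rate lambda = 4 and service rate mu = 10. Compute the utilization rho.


rho = lambda/mu
= 4/10
= 0.4000

0.4000


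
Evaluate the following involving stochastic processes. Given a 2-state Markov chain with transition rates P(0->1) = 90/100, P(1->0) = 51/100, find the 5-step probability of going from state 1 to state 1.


Computing P^5 by matrix multiplication.
P = [[0.1000, 0.9000], [0.5100, 0.4900]]
After raising P to the power 5:
P^5(1,1) = 0.6341

0.6341


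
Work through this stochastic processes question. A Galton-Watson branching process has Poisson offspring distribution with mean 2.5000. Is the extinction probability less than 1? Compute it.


Since mu = 2.5000 > 1, extinction prob q < 1.
Solve s = exp(mu*(s-1)) iteratively.
q = 0.1074

0.1074


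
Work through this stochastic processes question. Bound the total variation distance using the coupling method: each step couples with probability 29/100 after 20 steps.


TV distance bound <= (1-delta)^n
= (1 - 0.2900)^20
= 0.7100^20
= 0.0011

0.0011


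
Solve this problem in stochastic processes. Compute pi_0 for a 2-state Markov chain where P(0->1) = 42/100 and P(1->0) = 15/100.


Stationary distribution: pi_0 = p10/(p01+p10), pi_1 = p01/(p01+p10)
p01 = 0.4200, p10 = 0.1500
pi_0 = 0.2632

0.2632


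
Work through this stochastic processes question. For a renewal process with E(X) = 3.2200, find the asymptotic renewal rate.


Long-run renewal rate = 1/E(X)
= 1/3.2200
= 0.3106

0.3106


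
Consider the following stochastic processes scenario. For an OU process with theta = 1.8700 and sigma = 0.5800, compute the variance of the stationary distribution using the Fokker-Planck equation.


Stationary variance = sigma^2 / (2*theta)
= 0.5800^2 / (2*1.8700)
= 0.3364 / 3.7400
= 0.0899

0.0899


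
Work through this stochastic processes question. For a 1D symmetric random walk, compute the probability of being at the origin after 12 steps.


P(S(12) = 0) = C(12,6) / 4^6
= 924 / 4096
= 0.2256

0.2256


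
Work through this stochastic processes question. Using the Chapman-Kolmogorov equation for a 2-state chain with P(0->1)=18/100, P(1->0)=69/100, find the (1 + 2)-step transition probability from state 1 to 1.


P^3 = P^1 * P^2
Computing via matrix multiplication of the transition matrix.
Entry (1,1) of P^3 = 0.2086

0.2086


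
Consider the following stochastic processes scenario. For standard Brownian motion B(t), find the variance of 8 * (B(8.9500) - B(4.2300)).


Var(alpha*(B(t)-B(s))) = alpha^2 * (t-s)
= 8^2 * (8.9500 - 4.2300)
= 64 * 4.7200
= 302.0800

302.0800


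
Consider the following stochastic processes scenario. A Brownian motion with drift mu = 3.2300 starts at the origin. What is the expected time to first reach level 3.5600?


Expected first passage time = a/mu
= 3.5600/3.2300
= 1.1022

1.1022


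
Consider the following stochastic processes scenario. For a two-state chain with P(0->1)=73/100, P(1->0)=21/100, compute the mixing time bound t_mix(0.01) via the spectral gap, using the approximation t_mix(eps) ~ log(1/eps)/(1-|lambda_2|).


lambda_2 = |1 - p01 - p10| = |1 - 0.7300 - 0.2100| = 0.0600
t_mix ~ log(1/eps)/(1 - |lambda_2|)
= log(100)/(1 - 0.0600) = 4.6052/0.9400
= 4.8991

4.8991


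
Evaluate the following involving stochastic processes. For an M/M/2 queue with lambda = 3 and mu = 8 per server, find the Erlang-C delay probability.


a = lambda/mu = 0.3750
rho = a/c = 0.1875
Erlang-C formula applied:
C(c,a) = 0.0592

0.0592


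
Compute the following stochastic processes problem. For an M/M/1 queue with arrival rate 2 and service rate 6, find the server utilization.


rho = lambda/mu
= 2/6
= 0.3333

0.3333


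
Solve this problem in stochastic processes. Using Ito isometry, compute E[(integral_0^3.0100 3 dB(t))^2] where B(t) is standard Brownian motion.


By Ito isometry: E[(int f dB)^2] = int f^2 dt
= 3^2 * 3.0100
= 9 * 3.0100 = 27.0900

27.0900


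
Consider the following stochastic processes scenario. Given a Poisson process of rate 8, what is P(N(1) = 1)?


P(N(t)=k) = (lambda*t)^k * exp(-lambda*t) / k!
lambda*t = 8
= 8^1 * exp(-8) / 1!
= 8 * 3.3546e-04 / 1
= 0.0027

0.0027


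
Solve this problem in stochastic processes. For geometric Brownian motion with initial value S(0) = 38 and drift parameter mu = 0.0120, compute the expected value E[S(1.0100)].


E[S(t)] = S(0) * exp(mu * t)
= 38 * exp(0.0120 * 1.0100)
= 38 * 1.0122
= 38.4634

38.4634


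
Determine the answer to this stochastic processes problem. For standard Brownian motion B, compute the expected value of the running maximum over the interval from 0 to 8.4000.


E(max B(s)) = sqrt(2t/pi)
= sqrt(2*8.4000/pi)
= sqrt(5.3476)
= 2.3125

2.3125


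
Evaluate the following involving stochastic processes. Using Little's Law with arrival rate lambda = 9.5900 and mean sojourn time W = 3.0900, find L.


Little's Law: L = lambda * W
= 9.5900 * 3.0900
= 29.6331

29.6331


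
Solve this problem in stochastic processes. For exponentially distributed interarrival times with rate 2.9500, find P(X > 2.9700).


P(X > t) = exp(-lambda * t)
= exp(-2.9500 * 2.9700)
= exp(-8.7615) = 1.5665e-04

1.5665e-04


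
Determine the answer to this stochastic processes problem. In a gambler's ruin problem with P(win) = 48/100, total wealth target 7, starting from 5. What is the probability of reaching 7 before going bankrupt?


Gambler's ruin formula:
r = q/p = 0.5200/0.4800 = 1.0833
P(win) = (1 - r^i)/(1 - r^N)
= (1 - 1.0833^5)/(1 - 1.0833^7)
= 0.6551

0.6551


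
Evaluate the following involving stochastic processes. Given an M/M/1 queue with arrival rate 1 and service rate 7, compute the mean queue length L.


rho = 1/7 = 0.1429
L = rho/(1-rho)
= 0.1429/0.8571
= 0.1667

0.1667


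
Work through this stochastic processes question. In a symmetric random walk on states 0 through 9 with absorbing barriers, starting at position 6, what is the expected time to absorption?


For symmetric RW on 0,...,N with absorbing barriers, E(i) = i*(N-i)
E(6) = 6 * 3 = 18

18


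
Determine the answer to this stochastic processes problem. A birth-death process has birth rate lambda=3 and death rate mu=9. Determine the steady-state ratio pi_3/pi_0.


For birth-death process, pi_n/pi_0 = (lambda/mu)^n
= (3/9)^3
= 0.0370

0.0370


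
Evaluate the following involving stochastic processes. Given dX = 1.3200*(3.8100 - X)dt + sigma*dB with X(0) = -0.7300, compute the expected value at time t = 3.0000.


E[X(t)] = mu + (X(0) - mu)*exp(-theta*t)
= 3.8100 + (-0.7300 - 3.8100)*exp(-1.3200*3.0000)
= 3.8100 + -4.5400 * 0.0191
= 3.7235

3.7235


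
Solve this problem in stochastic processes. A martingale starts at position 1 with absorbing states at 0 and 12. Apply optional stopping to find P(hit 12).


By optional stopping theorem: E(M at tau) = M(0) = 1
P(hit 12)*12 + P(hit 0)*0 = 1
P(hit 12) = (1 - 0)/(12 - 0) = 1/12 = 0.0833

0.0833


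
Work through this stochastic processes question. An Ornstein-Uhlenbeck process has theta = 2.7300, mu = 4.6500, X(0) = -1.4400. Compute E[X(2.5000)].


E[X(t)] = mu + (X(0) - mu)*exp(-theta*t)
= 4.6500 + (-1.4400 - 4.6500)*exp(-2.7300*2.5000)
= 4.6500 + -6.0900 * 0.0011
= 4.6434

4.6434


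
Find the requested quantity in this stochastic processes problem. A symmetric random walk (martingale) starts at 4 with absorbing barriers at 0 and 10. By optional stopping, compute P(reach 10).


By optional stopping theorem: E(M at tau) = M(0) = 4
P(hit 10)*10 + P(hit 0)*0 = 4
P(hit 10) = (4 - 0)/(10 - 0) = 2/5 = 0.4000

0.4000


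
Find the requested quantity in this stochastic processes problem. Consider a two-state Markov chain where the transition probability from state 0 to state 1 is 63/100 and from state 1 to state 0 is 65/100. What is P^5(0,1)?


Computing P^5 by matrix multiplication.
P = [[0.3700, 0.6300], [0.6500, 0.3500]]
After raising P to the power 5:
P^5(0,1) = 0.4930

0.4930


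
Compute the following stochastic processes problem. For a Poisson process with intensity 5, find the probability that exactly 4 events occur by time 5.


P(N(t)=k) = (lambda*t)^k * exp(-lambda*t) / k!
lambda*t = 25
= 25^4 * exp(-25) / 4!
= 390625 * 1.3888e-11 / 24
= 2.2604e-07

2.2604e-07


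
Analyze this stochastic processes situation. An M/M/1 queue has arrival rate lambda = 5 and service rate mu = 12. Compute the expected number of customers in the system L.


rho = 5/12 = 0.4167
L = rho/(1-rho)
= 0.4167/0.5833
= 0.7143

0.7143


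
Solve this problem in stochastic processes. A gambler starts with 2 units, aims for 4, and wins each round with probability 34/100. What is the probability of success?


Gambler's ruin formula:
r = q/p = 0.6600/0.3400 = 1.9412
P(win) = (1 - r^i)/(1 - r^N)
= (1 - 1.9412^2)/(1 - 1.9412^4)
= 0.2097

0.2097


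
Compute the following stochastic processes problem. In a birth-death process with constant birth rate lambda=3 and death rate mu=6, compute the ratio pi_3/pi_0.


For birth-death process, pi_n/pi_0 = (lambda/mu)^n
= (3/6)^3
= 0.1250

0.1250


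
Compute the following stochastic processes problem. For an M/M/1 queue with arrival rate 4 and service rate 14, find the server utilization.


rho = lambda/mu
= 4/14
= 0.2857

0.2857


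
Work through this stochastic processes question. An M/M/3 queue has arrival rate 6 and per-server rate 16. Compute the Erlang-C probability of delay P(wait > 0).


a = lambda/mu = 0.3750
rho = a/c = 0.1250
Erlang-C formula applied:
C(c,a) = 0.0069

0.0069


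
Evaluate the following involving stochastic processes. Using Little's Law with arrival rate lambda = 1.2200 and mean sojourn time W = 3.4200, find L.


Little's Law: L = lambda * W
= 1.2200 * 3.4200
= 4.1724

4.1724


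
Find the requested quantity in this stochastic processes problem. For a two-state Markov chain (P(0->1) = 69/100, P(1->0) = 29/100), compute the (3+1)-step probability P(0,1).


P^4 = P^3 * P^1
Computing via matrix multiplication of the transition matrix.
Entry (0,1) of P^4 = 0.7041

0.7041


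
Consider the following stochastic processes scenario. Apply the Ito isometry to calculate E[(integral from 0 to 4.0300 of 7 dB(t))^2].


By Ito isometry: E[(int f dB)^2] = int f^2 dt
= 7^2 * 4.0300
= 49 * 4.0300 = 197.4700

197.4700


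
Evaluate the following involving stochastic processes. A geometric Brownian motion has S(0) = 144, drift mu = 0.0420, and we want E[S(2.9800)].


E[S(t)] = S(0) * exp(mu * t)
= 144 * exp(0.0420 * 2.9800)
= 144 * 1.1333
= 163.1995

163.1995


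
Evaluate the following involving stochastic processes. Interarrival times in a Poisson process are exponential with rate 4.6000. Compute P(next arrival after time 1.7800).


P(X > t) = exp(-lambda * t)
= exp(-4.6000 * 1.7800)
= exp(-8.1880) = 2.7797e-04

2.7797e-04


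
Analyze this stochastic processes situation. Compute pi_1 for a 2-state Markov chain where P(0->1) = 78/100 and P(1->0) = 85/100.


Stationary distribution: pi_0 = p10/(p01+p10), pi_1 = p01/(p01+p10)
p01 = 0.7800, p10 = 0.8500
pi_1 = 0.4785

0.4785


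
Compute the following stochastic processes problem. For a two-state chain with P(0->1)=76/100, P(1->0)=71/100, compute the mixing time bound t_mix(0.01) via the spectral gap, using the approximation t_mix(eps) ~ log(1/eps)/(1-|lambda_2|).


lambda_2 = |1 - p01 - p10| = |1 - 0.7600 - 0.7100| = 0.4700
t_mix ~ log(1/eps)/(1 - |lambda_2|)
= log(100)/(1 - 0.4700) = 4.6052/0.5300
= 8.6890

8.6890


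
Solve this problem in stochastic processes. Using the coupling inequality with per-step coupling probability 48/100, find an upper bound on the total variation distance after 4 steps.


TV distance bound <= (1-delta)^n
= (1 - 0.4800)^4
= 0.5200^4
= 0.0731

0.0731


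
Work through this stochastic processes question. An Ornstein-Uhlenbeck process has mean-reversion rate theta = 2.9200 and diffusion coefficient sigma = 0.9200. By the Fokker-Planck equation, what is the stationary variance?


Stationary variance = sigma^2 / (2*theta)
= 0.9200^2 / (2*2.9200)
= 0.8464 / 5.8400
= 0.1449

0.1449


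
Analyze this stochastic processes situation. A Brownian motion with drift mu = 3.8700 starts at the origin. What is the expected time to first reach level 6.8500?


Expected first passage time = a/mu
= 6.8500/3.8700
= 1.7700

1.7700


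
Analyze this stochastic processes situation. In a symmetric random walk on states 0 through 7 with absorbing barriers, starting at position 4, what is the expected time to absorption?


For symmetric RW on 0,...,N with absorbing barriers, E(i) = i*(N-i)
E(4) = 4 * 3 = 12

12


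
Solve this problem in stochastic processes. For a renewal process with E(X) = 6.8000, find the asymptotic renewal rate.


Long-run renewal rate = 1/E(X)
= 1/6.8000
= 0.1471

0.1471


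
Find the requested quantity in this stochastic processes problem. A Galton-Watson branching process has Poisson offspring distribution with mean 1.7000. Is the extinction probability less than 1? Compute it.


Since mu = 1.7000 > 1, extinction prob q < 1.
Solve s = exp(mu*(s-1)) iteratively.
q = 0.3088

0.3088


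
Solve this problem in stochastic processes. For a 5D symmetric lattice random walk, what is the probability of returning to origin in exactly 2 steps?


P(return in 2 steps) = P(reverse first step) = 1/(2d)
= 1/10
= 0.1000

0.1000


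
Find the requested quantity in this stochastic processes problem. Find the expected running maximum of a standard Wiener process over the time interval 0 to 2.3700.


E(max B(s)) = sqrt(2t/pi)
= sqrt(2*2.3700/pi)
= sqrt(1.5088)
= 1.2283

1.2283


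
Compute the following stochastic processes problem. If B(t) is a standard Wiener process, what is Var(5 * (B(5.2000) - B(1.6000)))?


Var(alpha*(B(t)-B(s))) = alpha^2 * (t-s)
= 5^2 * (5.2000 - 1.6000)
= 25 * 3.6000
= 90.0000

90.0000


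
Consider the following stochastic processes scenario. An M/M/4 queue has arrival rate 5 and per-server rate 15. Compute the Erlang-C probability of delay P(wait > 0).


a = lambda/mu = 0.3333
rho = a/c = 0.0833
Erlang-C formula applied:
C(c,a) = 4.0209e-04

4.0209e-04


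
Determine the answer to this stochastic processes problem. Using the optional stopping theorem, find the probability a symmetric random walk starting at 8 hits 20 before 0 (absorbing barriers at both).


By optional stopping theorem: E(M at tau) = M(0) = 8
P(hit 20)*20 + P(hit 0)*0 = 8
P(hit 20) = (8 - 0)/(20 - 0) = 2/5 = 0.4000

0.4000


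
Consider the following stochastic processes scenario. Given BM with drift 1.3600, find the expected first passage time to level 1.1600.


Expected first passage time = a/mu
= 1.1600/1.3600
= 0.8529

0.8529


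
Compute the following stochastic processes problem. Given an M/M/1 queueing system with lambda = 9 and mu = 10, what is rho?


rho = lambda/mu
= 9/10
= 0.9000

0.9000


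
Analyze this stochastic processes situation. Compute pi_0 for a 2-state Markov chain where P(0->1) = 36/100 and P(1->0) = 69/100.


Stationary distribution: pi_0 = p10/(p01+p10), pi_1 = p01/(p01+p10)
p01 = 0.3600, p10 = 0.6900
pi_0 = 0.6571

0.6571


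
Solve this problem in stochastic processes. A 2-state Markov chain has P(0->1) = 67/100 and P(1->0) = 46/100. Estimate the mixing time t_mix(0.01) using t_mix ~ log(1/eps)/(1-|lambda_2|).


lambda_2 = |1 - p01 - p10| = |1 - 0.6700 - 0.4600| = 0.1300
t_mix ~ log(1/eps)/(1 - |lambda_2|)
= log(100)/(1 - 0.1300) = 4.6052/0.8700
= 5.2933

5.2933


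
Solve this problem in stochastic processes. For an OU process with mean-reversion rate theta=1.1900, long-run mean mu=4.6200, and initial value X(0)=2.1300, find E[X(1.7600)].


E[X(t)] = mu + (X(0) - mu)*exp(-theta*t)
= 4.6200 + (2.1300 - 4.6200)*exp(-1.1900*1.7600)
= 4.6200 + -2.4900 * 0.1231
= 4.3134

4.3134


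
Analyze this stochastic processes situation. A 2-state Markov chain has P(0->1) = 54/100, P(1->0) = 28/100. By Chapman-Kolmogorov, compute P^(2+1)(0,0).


P^3 = P^2 * P^1
Computing via matrix multiplication of the transition matrix.
Entry (0,0) of P^3 = 0.3453

0.3453


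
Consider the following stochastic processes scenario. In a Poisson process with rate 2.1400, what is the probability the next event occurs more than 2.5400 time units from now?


P(X > t) = exp(-lambda * t)
= exp(-2.1400 * 2.5400)
= exp(-5.4356) = 0.0044

0.0044


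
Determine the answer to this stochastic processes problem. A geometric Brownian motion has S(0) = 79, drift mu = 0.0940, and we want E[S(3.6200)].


E[S(t)] = S(0) * exp(mu * t)
= 79 * exp(0.0940 * 3.6200)
= 79 * 1.4053
= 111.0219

111.0219


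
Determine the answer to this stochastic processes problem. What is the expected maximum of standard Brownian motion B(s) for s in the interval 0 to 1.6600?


E(max B(s)) = sqrt(2t/pi)
= sqrt(2*1.6600/pi)
= sqrt(1.0568)
= 1.0280

1.0280


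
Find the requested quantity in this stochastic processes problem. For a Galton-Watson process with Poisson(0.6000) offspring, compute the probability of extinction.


Since mu = 0.6000 <= 1, extinction probability = 1.

1.0000
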